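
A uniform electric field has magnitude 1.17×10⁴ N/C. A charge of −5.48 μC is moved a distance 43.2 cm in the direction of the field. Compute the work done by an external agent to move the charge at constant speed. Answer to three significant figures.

The potential change for a displacement 43.2 cm in the direction of the field is ΔV = −Ed = -5050 V.
W_ext = qΔV = 0.0277 J.

0.0277 J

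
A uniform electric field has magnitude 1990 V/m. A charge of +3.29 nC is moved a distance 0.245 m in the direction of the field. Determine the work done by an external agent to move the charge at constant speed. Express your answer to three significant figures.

-1.60×10⁻⁶ J

The potential change for a displacement 0.245 m in the direction of the field is ΔV = −Ed = -488 V.
W_ext = qΔV = -1.60×10⁻⁶ J.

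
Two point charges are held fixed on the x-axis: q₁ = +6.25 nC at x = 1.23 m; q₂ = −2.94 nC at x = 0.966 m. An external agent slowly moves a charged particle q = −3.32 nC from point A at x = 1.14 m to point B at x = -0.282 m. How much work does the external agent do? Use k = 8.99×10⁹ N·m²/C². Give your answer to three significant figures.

For quasistatic motion the external work equals the change in potential energy: W_ext = qΔV = q(V_B − V_A).
At A: distances to the source charges are 0.0900 m, 0.174 m; V_A = Σ kqᵢ/rᵢ = 472 V.
At B: distances to the source charges are 1.51 m, 1.25 m; V_B = Σ kqᵢ/rᵢ = 16.0 V.
ΔV = V_B − V_A = -456 V.
W_ext = qΔV = (-3.32×10⁻⁹ C)(-456 V) = 1.52×10⁻⁶ J.

1.52×10⁻⁶ J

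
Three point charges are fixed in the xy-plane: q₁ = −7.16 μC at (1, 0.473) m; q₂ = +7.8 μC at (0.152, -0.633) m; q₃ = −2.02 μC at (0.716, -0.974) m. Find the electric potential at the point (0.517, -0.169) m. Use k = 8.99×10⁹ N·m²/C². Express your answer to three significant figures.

1.68×10⁴ V

The total potential is the scalar sum of each charge's contribution, V = Σ kqᵢ/rᵢ.
Distances from the field point to each charge: r₁ = 0.803 m, r₂ = 0.590 m, r₃ = 0.829 m.
V = k[(-7.16×10⁻⁶)/(0.803) + (7.80×10⁻⁶)/(0.590) + (-2.02×10⁻⁶)/(0.829)] = 1.68×10⁴ V.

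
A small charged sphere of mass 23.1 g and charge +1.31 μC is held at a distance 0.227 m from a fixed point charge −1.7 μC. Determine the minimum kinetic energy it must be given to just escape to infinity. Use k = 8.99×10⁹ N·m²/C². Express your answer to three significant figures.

0.0882 J

To just escape, total mechanical energy must reach zero at infinity: ½mv²_min + U = 0, so ½mv²_min = −U = |kQq|/r.
|U| = |kQq|/r = (8.99×10⁹ N·m²/C²)(1.70×10⁻⁶)(1.31×10⁻⁶)/(0.227) = 0.0882 J.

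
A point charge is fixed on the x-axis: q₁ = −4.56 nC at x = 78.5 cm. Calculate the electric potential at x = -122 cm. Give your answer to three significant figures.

-20.4 V

The total potential is the scalar sum of each charge's contribution, V = Σ kqᵢ/rᵢ.
V = k[(-4.56×10⁻⁹)/(2.00)] = -20.4 V.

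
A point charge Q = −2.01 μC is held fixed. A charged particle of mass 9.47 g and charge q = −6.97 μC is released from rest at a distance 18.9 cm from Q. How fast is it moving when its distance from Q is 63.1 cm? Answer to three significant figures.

9.93 m/s

Only the electrostatic force acts, so mechanical energy is conserved: ½mv² = U₁ − U₂ = kQq(1/r₁ − 1/r₂).
U₁ − U₂ = (8.99×10⁹ N·m²/C²)(-2.01×10⁻⁶ C)(-6.97×10⁻⁶ C)(1/0.189 − 1/0.631) = 0.467 J.
v = √(2·0.467/9.47×10⁻³) = 9.93 m/s.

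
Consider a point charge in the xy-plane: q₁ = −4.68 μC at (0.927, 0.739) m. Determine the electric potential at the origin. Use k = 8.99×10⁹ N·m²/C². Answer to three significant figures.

The total potential is the scalar sum of each charge's contribution, V = Σ kqᵢ/rᵢ.
Distances from the field point to each charge: r₁ = 1.19 m.
V = k[(-4.68×10⁻⁶)/(1.19)] = -3.55×10⁴ V.

-3.55×10⁴ V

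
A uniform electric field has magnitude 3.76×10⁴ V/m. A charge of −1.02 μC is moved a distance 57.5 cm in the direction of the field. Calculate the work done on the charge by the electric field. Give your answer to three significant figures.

-0.0221 J

The potential change for a displacement 57.5 cm in the direction of the field is ΔV = −Ed = -2.16×10⁴ V.
W_field = −qΔV = -0.0221 J.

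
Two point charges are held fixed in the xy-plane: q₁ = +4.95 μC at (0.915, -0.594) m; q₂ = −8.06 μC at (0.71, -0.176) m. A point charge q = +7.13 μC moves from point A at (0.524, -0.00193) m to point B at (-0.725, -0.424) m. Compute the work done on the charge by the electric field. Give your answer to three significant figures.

-1.42 J

The work done by the electric force is W_field = −ΔU = −q(V_B − V_A) = q(V_A − V_B).
At A: distances to the source charges are 0.710 m, 0.255 m; V_A = Σ kqᵢ/rᵢ = -2.22×10⁵ V.
At B: distances to the source charges are 1.65 m, 1.46 m; V_B = Σ kqᵢ/rᵢ = -2.28×10⁴ V.
ΔV = V_B − V_A = 1.99×10⁵ V.
W_field = −qΔV = −(7.13×10⁻⁶ C)(1.99×10⁵ V) = -1.42 J.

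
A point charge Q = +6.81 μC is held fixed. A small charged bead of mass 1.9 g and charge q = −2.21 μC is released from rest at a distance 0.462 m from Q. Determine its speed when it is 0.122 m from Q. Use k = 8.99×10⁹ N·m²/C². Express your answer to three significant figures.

29.3 m/s

Only the electrostatic force acts, so mechanical energy is conserved: ½mv² = U₁ − U₂ = kQq(1/r₁ − 1/r₂).
U₁ − U₂ = (8.99×10⁹ N·m²/C²)(6.81×10⁻⁶ C)(-2.21×10⁻⁶ C)(1/0.462 − 1/0.122) = 0.816 J.
v = √(2·0.816/1.90×10⁻³) = 29.3 m/s.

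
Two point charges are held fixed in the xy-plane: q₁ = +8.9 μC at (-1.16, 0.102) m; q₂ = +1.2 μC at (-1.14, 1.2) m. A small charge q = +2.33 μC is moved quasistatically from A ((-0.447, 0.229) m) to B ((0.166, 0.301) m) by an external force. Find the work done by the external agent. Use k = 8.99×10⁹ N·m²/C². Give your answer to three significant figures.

-0.124 J

For quasistatic motion the external work equals the change in potential energy: W_ext = qΔV = q(V_B − V_A).
At A: distances to the source charges are 0.724 m, 1.19 m; V_A = Σ kqᵢ/rᵢ = 1.20×10⁵ V.
At B: distances to the source charges are 1.34 m, 1.59 m; V_B = Σ kqᵢ/rᵢ = 6.65×10⁴ V.
ΔV = V_B − V_A = -5.30×10⁴ V.
W_ext = qΔV = (2.33×10⁻⁶ C)(-5.30×10⁴ V) = -0.124 J.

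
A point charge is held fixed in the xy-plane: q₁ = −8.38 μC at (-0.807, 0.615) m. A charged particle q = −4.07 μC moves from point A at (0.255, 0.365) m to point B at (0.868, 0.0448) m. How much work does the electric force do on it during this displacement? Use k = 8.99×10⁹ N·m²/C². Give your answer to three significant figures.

0.108 J

The work done by the electric force is W_field = −ΔU = −q(V_B − V_A) = q(V_A − V_B).
At A: distance to the source charge is 1.09 m; V_A = kq₁/r = -6.91×10⁴ V.
At B: distance to the source charge is 1.77 m; V_B = kq₁/r = -4.26×10⁴ V.
ΔV = V_B − V_A = 2.65×10⁴ V.
W_field = −qΔV = −(-4.07×10⁻⁶ C)(2.65×10⁴ V) = 0.108 J.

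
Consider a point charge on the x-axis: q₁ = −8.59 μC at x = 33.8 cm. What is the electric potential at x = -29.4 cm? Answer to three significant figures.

-1.22×10⁵ V

The total potential is the scalar sum of each charge's contribution, V = Σ kqᵢ/rᵢ.
V = k[(-8.59×10⁻⁶)/(0.632)] = -1.22×10⁵ V.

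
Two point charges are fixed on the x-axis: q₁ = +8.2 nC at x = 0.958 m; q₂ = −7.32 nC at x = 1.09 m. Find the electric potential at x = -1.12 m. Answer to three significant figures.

5.70 V

The total potential is the scalar sum of each charge's contribution, V = Σ kqᵢ/rᵢ.
Distances from the field point to each charge: r₁ = 2.08 m, r₂ = 2.21 m.
V = k[(8.20×10⁻⁹)/(2.08) + (-7.32×10⁻⁹)/(2.21)] = 5.70 V.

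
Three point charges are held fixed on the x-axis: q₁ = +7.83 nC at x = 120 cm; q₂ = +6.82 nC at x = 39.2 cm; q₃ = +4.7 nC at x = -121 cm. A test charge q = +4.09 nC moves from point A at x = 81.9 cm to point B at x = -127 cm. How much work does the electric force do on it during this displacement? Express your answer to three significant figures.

The work done by the electric force is W_field = −ΔU = −q(V_B − V_A) = q(V_A − V_B).
At A: distances to the source charges are 0.381 m, 0.427 m, 2.03 m; V_A = Σ kqᵢ/rᵢ = 349 V.
At B: distances to the source charges are 2.47 m, 1.66 m, 0.0600 m; V_B = Σ kqᵢ/rᵢ = 770 V.
ΔV = V_B − V_A = 420 V.
W_field = −qΔV = −(4.09×10⁻⁹ C)(420 V) = -1.72×10⁻⁶ J.

-1.72×10⁻⁶ J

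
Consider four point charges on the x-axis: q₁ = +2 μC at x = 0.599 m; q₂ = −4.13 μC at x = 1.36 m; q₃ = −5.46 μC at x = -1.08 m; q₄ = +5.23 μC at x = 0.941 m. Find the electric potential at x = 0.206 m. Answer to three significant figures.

3.94×10⁴ V

The total potential is the scalar sum of each charge's contribution, V = Σ kqᵢ/rᵢ.
Distances from the field point to each charge: r₁ = 0.393 m, r₂ = 1.15 m, r₃ = 1.29 m, r₄ = 0.735 m.
V = k[(2.00×10⁻⁶)/(0.393) + (-4.13×10⁻⁶)/(1.15) + (-5.46×10⁻⁶)/(1.29) + (5.23×10⁻⁶)/(0.735)] = 3.94×10⁴ V.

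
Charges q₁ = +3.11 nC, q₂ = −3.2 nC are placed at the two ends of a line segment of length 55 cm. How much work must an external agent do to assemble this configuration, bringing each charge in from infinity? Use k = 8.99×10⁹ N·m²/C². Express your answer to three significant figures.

-1.63×10⁻⁷ J

The assembly work is the sum of pairwise potential energies, U = Σ_{i<j} kqᵢqⱼ/rᵢⱼ.
The separation is r = 0.550 m.
U = (-1.63×10⁻⁷) = -1.63×10⁻⁷ J.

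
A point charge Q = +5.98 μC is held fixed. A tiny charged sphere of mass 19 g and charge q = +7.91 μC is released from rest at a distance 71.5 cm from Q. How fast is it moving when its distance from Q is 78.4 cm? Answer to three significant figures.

Only the electrostatic force acts, so mechanical energy is conserved: ½mv² = U₁ − U₂ = kQq(1/r₁ − 1/r₂).
U₁ − U₂ = (8.99×10⁹ N·m²/C²)(5.98×10⁻⁶ C)(7.91×10⁻⁶ C)(1/0.715 − 1/0.784) = 0.0523 J.
v = √(2·0.0523/0.0190) = 2.35 m/s.

2.35 m/s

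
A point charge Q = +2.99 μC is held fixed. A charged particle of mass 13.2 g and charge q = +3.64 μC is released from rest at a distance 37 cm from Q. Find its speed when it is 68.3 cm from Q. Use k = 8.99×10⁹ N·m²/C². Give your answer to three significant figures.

Only the electrostatic force acts, so mechanical energy is conserved: ½mv² = U₁ − U₂ = kQq(1/r₁ − 1/r₂).
U₁ − U₂ = (8.99×10⁹ N·m²/C²)(2.99×10⁻⁶ C)(3.64×10⁻⁶ C)(1/0.370 − 1/0.683) = 0.121 J.
v = √(2·0.121/0.0132) = 4.29 m/s.

4.29 m/s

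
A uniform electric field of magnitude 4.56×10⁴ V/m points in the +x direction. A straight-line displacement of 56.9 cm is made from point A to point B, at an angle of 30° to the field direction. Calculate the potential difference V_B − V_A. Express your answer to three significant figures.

Only the component of displacement along E changes the potential: ΔV = −E·d·cosθ.
ΔV = −(4.56×10⁴ V/m)(0.569 m)cos30° = -2.25×10⁴ V.

-2.25×10⁴ V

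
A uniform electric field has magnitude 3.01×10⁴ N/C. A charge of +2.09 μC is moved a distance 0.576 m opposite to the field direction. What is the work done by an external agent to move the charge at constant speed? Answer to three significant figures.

The potential change for a displacement 0.576 m opposite to the field direction is ΔV = +Ed = 1.73×10⁴ V.
W_ext = qΔV = 0.0362 J.

0.0362 J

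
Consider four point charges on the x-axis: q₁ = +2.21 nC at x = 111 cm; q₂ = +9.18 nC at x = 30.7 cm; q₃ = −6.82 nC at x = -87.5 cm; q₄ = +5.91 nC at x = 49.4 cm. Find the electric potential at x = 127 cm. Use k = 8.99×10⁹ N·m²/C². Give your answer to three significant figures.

Electric potential is a scalar, so the contributions from each charge add algebraically: V = Σ kqᵢ/rᵢ.
Distances from the field point to each charge: r₁ = 0.160 m, r₂ = 0.963 m, r₃ = 2.15 m, r₄ = 0.776 m.
V = k[(2.21×10⁻⁹)/(0.160) + (9.18×10⁻⁹)/(0.963) + (-6.82×10⁻⁹)/(2.15) + (5.91×10⁻⁹)/(0.776)] = 250 V.

250 V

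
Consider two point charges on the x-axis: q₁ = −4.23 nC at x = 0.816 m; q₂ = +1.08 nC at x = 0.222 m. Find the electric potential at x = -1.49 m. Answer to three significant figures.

-10.8 V

Electric potential is a scalar, so the contributions from each charge add algebraically: V = Σ kqᵢ/rᵢ.
Distances from the field point to each charge: r₁ = 2.31 m, r₂ = 1.71 m.
V = k[(-4.23×10⁻⁹)/(2.31) + (1.08×10⁻⁹)/(1.71)] = -10.8 V.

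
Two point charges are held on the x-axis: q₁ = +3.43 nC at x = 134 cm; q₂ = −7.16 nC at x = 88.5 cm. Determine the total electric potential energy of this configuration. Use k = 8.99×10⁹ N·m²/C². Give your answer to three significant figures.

-4.85×10⁻⁷ J

The assembly work is the sum of pairwise potential energies, U = Σ_{i<j} kqᵢqⱼ/rᵢⱼ.
Pair separations: r₁₂ = 0.455 m.
U = (-4.85×10⁻⁷) = -4.85×10⁻⁷ J.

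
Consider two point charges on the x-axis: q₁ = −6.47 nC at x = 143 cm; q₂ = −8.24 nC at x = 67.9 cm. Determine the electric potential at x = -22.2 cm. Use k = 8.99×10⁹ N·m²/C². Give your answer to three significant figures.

The total potential is the scalar sum of each charge's contribution, V = Σ kqᵢ/rᵢ.
Distances from the field point to each charge: r₁ = 1.65 m, r₂ = 0.901 m.
V = k[(-6.47×10⁻⁹)/(1.65) + (-8.24×10⁻⁹)/(0.901)] = -117 V.

-117 V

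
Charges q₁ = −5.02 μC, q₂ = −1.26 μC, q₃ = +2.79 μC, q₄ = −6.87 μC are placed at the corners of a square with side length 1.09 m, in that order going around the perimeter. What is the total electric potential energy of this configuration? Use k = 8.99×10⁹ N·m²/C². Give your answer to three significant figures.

The work to assemble the configuration equals its total potential energy, U = Σ kqᵢqⱼ/rᵢⱼ over all pairs.
The four side pairs have separation 1.09 m and the two diagonal pairs 1.54 m.
Summing all 6 pair terms gives U = 0.118 J.

0.118 J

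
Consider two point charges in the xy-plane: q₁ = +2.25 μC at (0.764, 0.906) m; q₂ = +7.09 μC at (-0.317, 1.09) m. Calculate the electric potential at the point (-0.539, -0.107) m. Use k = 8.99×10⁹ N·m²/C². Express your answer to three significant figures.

6.46×10⁴ V

Electric potential is a scalar, so the contributions from each charge add algebraically: V = Σ kqᵢ/rᵢ.
Distances from the field point to each charge: r₁ = 1.65 m, r₂ = 1.22 m.
V = k[(2.25×10⁻⁶)/(1.65) + (7.09×10⁻⁶)/(1.22)] = 6.46×10⁴ V.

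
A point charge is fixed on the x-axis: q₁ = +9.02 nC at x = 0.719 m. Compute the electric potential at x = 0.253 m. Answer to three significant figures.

Electric potential is a scalar, so the contributions from each charge add algebraically: V = Σ kqᵢ/rᵢ.
V = k[(9.02×10⁻⁹)/(0.466)] = 174 V.

174 V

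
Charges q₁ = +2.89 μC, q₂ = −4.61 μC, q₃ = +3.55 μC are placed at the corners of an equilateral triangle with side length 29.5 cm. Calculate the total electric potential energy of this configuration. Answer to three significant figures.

-0.592 J

The work to assemble the configuration equals its total potential energy, U = Σ kqᵢqⱼ/rᵢⱼ over all pairs.
All three pair separations equal the side length, 0.295 m.
U = (-0.406) + (0.313) + (-0.499) = -0.592 J.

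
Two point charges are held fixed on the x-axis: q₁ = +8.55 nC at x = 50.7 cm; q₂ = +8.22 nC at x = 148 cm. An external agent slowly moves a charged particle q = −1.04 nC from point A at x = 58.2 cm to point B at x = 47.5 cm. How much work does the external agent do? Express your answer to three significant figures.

-1.42×10⁻⁶ J

For quasistatic motion the external work equals the change in potential energy: W_ext = qΔV = q(V_B − V_A).
At A: distances to the source charges are 0.0750 m, 0.898 m; V_A = Σ kqᵢ/rᵢ = 1110 V.
At B: distances to the source charges are 0.0320 m, 1.00 m; V_B = Σ kqᵢ/rᵢ = 2480 V.
ΔV = V_B − V_A = 1370 V.
W_ext = qΔV = (-1.04×10⁻⁹ C)(1370 V) = -1.42×10⁻⁶ J.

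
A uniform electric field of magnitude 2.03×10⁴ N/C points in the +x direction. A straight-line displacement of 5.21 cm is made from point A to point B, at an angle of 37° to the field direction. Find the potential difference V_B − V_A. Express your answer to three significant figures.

Only the component of displacement along E changes the potential: ΔV = −E·d·cosθ.
ΔV = −(2.03×10⁴ V/m)(0.0521 m)cos37° = -845 V.

-845 V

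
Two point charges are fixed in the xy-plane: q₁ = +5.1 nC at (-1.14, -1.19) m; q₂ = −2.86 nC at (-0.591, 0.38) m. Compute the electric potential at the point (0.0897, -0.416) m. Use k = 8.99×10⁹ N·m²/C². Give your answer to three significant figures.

The total potential is the scalar sum of each charge's contribution, V = Σ kqᵢ/rᵢ.
Distances from the field point to each charge: r₁ = 1.45 m, r₂ = 1.05 m.
V = k[(5.10×10⁻⁹)/(1.45) + (-2.86×10⁻⁹)/(1.05)] = 7.01 V.

7.01 V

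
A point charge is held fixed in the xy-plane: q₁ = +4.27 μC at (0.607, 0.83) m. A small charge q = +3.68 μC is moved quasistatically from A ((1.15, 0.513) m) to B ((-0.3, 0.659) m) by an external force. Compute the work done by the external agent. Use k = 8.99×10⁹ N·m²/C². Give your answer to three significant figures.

-0.0716 J

For quasistatic motion the external work equals the change in potential energy: W_ext = qΔV = q(V_B − V_A).
At A: distance to the source charge is 0.629 m; V_A = kq₁/r = 6.11×10⁴ V.
At B: distance to the source charge is 0.923 m; V_B = kq₁/r = 4.16×10⁴ V.
ΔV = V_B − V_A = -1.95×10⁴ V.
W_ext = qΔV = (3.68×10⁻⁶ C)(-1.95×10⁴ V) = -0.0716 J.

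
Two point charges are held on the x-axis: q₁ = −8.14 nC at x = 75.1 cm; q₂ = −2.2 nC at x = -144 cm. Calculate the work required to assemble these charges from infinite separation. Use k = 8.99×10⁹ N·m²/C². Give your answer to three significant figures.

7.35×10⁻⁸ J

The work to assemble the configuration equals its total potential energy, U = Σ kqᵢqⱼ/rᵢⱼ over all pairs.
Pair separations: r₁₂ = 2.19 m.
U = (7.35×10⁻⁸) = 7.35×10⁻⁸ J.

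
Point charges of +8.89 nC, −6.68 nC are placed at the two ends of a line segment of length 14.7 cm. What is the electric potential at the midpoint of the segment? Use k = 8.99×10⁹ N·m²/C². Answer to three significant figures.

270 V

Electric potential is a scalar, so the contributions from each charge add algebraically: V = Σ kqᵢ/rᵢ.
Each charge is 0.0735 m from the midpoint.
V = k[(8.89×10⁻⁹)/(0.0735) + (-6.68×10⁻⁹)/(0.0735)] = 270 V.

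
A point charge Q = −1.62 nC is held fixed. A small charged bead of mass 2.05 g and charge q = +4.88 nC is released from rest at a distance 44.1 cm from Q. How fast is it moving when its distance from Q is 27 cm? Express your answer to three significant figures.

9.98×10⁻³ m/s

Only the electrostatic force acts, so mechanical energy is conserved: ½mv² = U₁ − U₂ = kQq(1/r₁ − 1/r₂).
U₁ − U₂ = (8.99×10⁹ N·m²/C²)(-1.62×10⁻⁹ C)(4.88×10⁻⁹ C)(1/0.441 − 1/0.270) = 1.02×10⁻⁷ J.
v = √(2·1.02×10⁻⁷/2.05×10⁻³) = 9.98×10⁻³ m/s.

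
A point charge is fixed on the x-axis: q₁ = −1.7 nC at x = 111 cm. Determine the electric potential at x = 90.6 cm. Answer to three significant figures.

Electric potential is a scalar, so the contributions from each charge add algebraically: V = Σ kqᵢ/rᵢ.
V = k[(-1.70×10⁻⁹)/(0.204)] = -74.9 V.

-74.9 V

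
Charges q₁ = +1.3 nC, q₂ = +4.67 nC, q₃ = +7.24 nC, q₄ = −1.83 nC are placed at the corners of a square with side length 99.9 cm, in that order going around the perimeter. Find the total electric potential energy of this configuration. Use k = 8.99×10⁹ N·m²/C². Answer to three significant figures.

2.24×10⁻⁷ J

The work to assemble the configuration equals its total potential energy, U = Σ kqᵢqⱼ/rᵢⱼ over all pairs.
The four side pairs have separation 0.999 m and the two diagonal pairs 1.41 m.
Summing all 6 pair terms gives U = 2.24×10⁻⁷ J.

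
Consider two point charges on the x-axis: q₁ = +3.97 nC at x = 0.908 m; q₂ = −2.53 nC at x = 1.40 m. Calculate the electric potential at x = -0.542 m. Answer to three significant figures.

The total potential is the scalar sum of each charge's contribution, V = Σ kqᵢ/rᵢ.
Distances from the field point to each charge: r₁ = 1.45 m, r₂ = 1.94 m.
V = k[(3.97×10⁻⁹)/(1.45) + (-2.53×10⁻⁹)/(1.94)] = 12.9 V.

12.9 V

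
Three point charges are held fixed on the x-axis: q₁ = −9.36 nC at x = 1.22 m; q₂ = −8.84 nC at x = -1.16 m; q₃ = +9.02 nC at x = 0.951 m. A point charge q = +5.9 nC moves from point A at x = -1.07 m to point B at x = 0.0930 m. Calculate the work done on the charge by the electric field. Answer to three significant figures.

The work done by the electric force is W_field = −ΔU = −q(V_B − V_A) = q(V_A − V_B).
At A: distances to the source charges are 2.29 m, 0.0900 m, 2.02 m; V_A = Σ kqᵢ/rᵢ = -880 V.
At B: distances to the source charges are 1.13 m, 1.25 m, 0.858 m; V_B = Σ kqᵢ/rᵢ = -43.6 V.
ΔV = V_B − V_A = 836 V.
W_field = −qΔV = −(5.90×10⁻⁹ C)(836 V) = -4.93×10⁻⁶ J.

-4.93×10⁻⁶ J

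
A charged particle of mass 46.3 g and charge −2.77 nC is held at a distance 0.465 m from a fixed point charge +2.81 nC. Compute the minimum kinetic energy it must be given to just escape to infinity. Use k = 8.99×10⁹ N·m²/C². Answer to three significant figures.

1.50×10⁻⁷ J

To just escape, total mechanical energy must reach zero at infinity: ½mv²_min + U = 0, so ½mv²_min = −U = |kQq|/r.
|U| = |kQq|/r = (8.99×10⁹ N·m²/C²)(2.81×10⁻⁹)(2.77×10⁻⁹)/(0.465) = 1.50×10⁻⁷ J.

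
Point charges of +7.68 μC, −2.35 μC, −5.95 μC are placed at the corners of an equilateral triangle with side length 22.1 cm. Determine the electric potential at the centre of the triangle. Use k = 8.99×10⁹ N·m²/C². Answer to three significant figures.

-4.37×10⁴ V

Electric potential is a scalar, so the contributions from each charge add algebraically: V = Σ kqᵢ/rᵢ.
The distance from each vertex to the centroid is a/√3 = 0.128 m.
V = k[(7.68×10⁻⁶)/(0.128) + (-2.35×10⁻⁶)/(0.128) + (-5.95×10⁻⁶)/(0.128)] = -4.37×10⁴ V.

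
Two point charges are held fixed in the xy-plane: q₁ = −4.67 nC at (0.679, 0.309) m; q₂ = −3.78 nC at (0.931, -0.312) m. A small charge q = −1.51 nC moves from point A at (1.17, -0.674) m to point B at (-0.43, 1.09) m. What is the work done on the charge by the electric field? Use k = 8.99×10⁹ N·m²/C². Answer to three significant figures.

The work done by the electric force is W_field = −ΔU = −q(V_B − V_A) = q(V_A − V_B).
At A: distances to the source charges are 1.10 m, 0.434 m; V_A = Σ kqᵢ/rᵢ = -117 V.
At B: distances to the source charges are 1.36 m, 1.95 m; V_B = Σ kqᵢ/rᵢ = -48.3 V.
ΔV = V_B − V_A = 68.2 V.
W_field = −qΔV = −(-1.51×10⁻⁹ C)(68.2 V) = 1.03×10⁻⁷ J.

1.03×10⁻⁷ J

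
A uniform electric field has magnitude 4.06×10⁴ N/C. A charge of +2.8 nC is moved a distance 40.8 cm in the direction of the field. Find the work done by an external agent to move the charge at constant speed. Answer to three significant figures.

The potential change for a displacement 40.8 cm in the direction of the field is ΔV = −Ed = -1.66×10⁴ V.
W_ext = qΔV = -4.64×10⁻⁵ J.

-4.64×10⁻⁵ J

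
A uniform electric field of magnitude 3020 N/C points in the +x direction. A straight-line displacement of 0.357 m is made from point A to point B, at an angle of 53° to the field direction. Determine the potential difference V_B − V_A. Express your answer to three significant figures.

-649 V

Only the component of displacement along E changes the potential: ΔV = −E·d·cosθ.
ΔV = −(3020 V/m)(0.357 m)cos53° = -649 V.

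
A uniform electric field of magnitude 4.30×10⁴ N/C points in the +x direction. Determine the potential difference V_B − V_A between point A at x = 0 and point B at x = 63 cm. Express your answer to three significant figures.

In a uniform field, potential decreases in the direction of E: V_B − V_A = −E·Δx.
V_B − V_A = −(4.30×10⁴ V/m)(0.630 m) = -2.71×10⁴ V.

-2.71×10⁴ V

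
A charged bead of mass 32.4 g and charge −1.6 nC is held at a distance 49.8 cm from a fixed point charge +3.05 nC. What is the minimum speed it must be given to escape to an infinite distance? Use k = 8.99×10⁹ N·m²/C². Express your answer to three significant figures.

To just escape, total mechanical energy must reach zero at infinity: ½mv²_min + U = 0, so ½mv²_min = −U = |kQq|/r.
|U| = |kQq|/r = (8.99×10⁹ N·m²/C²)(3.05×10⁻⁹)(1.60×10⁻⁹)/(0.498) = 8.81×10⁻⁸ J.
v_min = √(2|U|/m) = √(2·8.81×10⁻⁸/0.0324) = 2.33×10⁻³ m/s.

2.33×10⁻³ m/s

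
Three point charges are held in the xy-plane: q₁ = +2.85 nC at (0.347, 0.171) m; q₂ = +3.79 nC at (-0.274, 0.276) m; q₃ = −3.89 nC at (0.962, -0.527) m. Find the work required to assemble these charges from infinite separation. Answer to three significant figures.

-4.29×10⁻⁸ J

The work to assemble the configuration equals its total potential energy, U = Σ kqᵢqⱼ/rᵢⱼ over all pairs.
Pair separations: r₁₂ = 0.630 m, r₁₃ = 0.930 m, r₂₃ = 1.47 m.
U = (1.54×10⁻⁷) + (-1.07×10⁻⁷) + (-8.99×10⁻⁸) = -4.29×10⁻⁸ J.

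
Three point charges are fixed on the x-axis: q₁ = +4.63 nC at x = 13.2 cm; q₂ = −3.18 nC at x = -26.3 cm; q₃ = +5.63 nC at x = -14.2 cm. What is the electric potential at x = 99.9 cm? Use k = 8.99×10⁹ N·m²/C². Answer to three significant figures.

69.7 V

The total potential is the scalar sum of each charge's contribution, V = Σ kqᵢ/rᵢ.
Distances from the field point to each charge: r₁ = 0.867 m, r₂ = 1.26 m, r₃ = 1.14 m.
V = k[(4.63×10⁻⁹)/(0.867) + (-3.18×10⁻⁹)/(1.26) + (5.63×10⁻⁹)/(1.14)] = 69.7 V.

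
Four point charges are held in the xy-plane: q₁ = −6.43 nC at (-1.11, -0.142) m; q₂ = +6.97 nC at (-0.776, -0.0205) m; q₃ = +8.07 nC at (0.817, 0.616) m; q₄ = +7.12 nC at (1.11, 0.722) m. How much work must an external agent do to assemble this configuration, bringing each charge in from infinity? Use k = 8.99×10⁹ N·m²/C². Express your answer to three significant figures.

6.41×10⁻⁷ J

The assembly work is the sum of pairwise potential energies, U = Σ_{i<j} kqᵢqⱼ/rᵢⱼ.
Pair separations: r₁₂ = 0.355 m, r₁₃ = 2.07 m, r₁₄ = 2.38 m, r₂₃ = 1.72 m, r₂₄ = 2.03 m, r₃₄ = 0.312 m.
Summing all 6 pair terms gives U = 6.41×10⁻⁷ J.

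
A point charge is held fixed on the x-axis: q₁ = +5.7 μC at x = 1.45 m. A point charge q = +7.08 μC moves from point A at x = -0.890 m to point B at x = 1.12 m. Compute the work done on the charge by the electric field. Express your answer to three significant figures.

-0.944 J

The work done by the electric force is W_field = −ΔU = −q(V_B − V_A) = q(V_A − V_B).
At A: distance to the source charge is 2.34 m; V_A = kq₁/r = 2.19×10⁴ V.
At B: distance to the source charge is 0.330 m; V_B = kq₁/r = 1.55×10⁵ V.
ΔV = V_B − V_A = 1.33×10⁵ V.
W_field = −qΔV = −(7.08×10⁻⁶ C)(1.33×10⁵ V) = -0.944 J.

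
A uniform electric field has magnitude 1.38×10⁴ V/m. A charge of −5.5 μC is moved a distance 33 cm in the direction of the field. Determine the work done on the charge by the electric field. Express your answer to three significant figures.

-0.0250 J

The potential change for a displacement 33 cm in the direction of the field is ΔV = −Ed = -4550 V.
W_field = −qΔV = -0.0250 J.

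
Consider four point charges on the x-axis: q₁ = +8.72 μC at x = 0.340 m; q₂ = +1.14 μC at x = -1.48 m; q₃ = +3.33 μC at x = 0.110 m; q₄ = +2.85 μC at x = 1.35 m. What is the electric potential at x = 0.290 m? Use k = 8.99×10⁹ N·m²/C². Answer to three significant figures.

1.76×10⁶ V

The total potential is the scalar sum of each charge's contribution, V = Σ kqᵢ/rᵢ.
Distances from the field point to each charge: r₁ = 0.0500 m, r₂ = 1.77 m, r₃ = 0.180 m, r₄ = 1.06 m.
V = k[(8.72×10⁻⁶)/(0.0500) + (1.14×10⁻⁶)/(1.77) + (3.33×10⁻⁶)/(0.180) + (2.85×10⁻⁶)/(1.06)] = 1.76×10⁶ V.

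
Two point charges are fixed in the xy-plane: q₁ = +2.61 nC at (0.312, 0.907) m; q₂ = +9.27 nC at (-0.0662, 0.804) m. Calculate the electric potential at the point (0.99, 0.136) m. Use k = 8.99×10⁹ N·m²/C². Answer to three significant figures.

89.5 V

The total potential is the scalar sum of each charge's contribution, V = Σ kqᵢ/rᵢ.
Distances from the field point to each charge: r₁ = 1.03 m, r₂ = 1.25 m.
V = k[(2.61×10⁻⁹)/(1.03) + (9.27×10⁻⁹)/(1.25)] = 89.5 V.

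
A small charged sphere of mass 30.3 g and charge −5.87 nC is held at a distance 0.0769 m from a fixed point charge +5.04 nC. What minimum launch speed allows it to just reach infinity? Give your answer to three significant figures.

To just escape, total mechanical energy must reach zero at infinity: ½mv²_min + U = 0, so ½mv²_min = −U = |kQq|/r.
|U| = |kQq|/r = (8.99×10⁹ N·m²/C²)(5.04×10⁻⁹)(5.87×10⁻⁹)/(0.0769) = 3.46×10⁻⁶ J.
v_min = √(2|U|/m) = √(2·3.46×10⁻⁶/0.0303) = 0.0151 m/s.

0.0151 m/s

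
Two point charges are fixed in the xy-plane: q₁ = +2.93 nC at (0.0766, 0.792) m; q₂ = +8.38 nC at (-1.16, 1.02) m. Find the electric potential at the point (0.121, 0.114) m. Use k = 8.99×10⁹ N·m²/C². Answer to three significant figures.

Electric potential is a scalar, so the contributions from each charge add algebraically: V = Σ kqᵢ/rᵢ.
Distances from the field point to each charge: r₁ = 0.679 m, r₂ = 1.57 m.
V = k[(2.93×10⁻⁹)/(0.679) + (8.38×10⁻⁹)/(1.57)] = 86.8 V.

86.8 V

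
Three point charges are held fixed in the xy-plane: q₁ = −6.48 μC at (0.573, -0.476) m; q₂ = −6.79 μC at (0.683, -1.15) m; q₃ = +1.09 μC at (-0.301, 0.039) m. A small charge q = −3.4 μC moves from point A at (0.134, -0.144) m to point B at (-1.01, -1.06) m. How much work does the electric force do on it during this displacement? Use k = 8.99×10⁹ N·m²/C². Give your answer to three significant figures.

0.256 J

The work done by the electric force is W_field = −ΔU = −q(V_B − V_A) = q(V_A − V_B).
At A: distances to the source charges are 0.550 m, 1.15 m, 0.472 m; V_A = Σ kqᵢ/rᵢ = -1.38×10⁵ V.
At B: distances to the source charges are 1.69 m, 1.70 m, 1.31 m; V_B = Σ kqᵢ/rᵢ = -6.30×10⁴ V.
ΔV = V_B − V_A = 7.53×10⁴ V.
W_field = −qΔV = −(-3.40×10⁻⁶ C)(7.53×10⁴ V) = 0.256 J.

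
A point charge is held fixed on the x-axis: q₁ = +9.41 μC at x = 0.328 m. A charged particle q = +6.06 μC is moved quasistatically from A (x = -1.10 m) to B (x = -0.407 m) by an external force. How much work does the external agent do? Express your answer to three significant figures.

For quasistatic motion the external work equals the change in potential energy: W_ext = qΔV = q(V_B − V_A).
At A: distance to the source charge is 1.43 m; V_A = kq₁/r = 5.92×10⁴ V.
At B: distance to the source charge is 0.735 m; V_B = kq₁/r = 1.15×10⁵ V.
ΔV = V_B − V_A = 5.59×10⁴ V.
W_ext = qΔV = (6.06×10⁻⁶ C)(5.59×10⁴ V) = 0.338 J.

0.338 J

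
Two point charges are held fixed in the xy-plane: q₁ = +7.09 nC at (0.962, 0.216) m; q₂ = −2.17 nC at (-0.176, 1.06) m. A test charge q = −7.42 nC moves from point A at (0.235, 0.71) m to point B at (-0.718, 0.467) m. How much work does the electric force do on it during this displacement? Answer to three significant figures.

-1.72×10⁻⁷ J

The work done by the electric force is W_field = −ΔU = −q(V_B − V_A) = q(V_A − V_B).
At A: distances to the source charges are 0.879 m, 0.540 m; V_A = Σ kqᵢ/rᵢ = 36.4 V.
At B: distances to the source charges are 1.70 m, 0.803 m; V_B = Σ kqᵢ/rᵢ = 13.2 V.
ΔV = V_B − V_A = -23.1 V.
W_field = −qΔV = −(-7.42×10⁻⁹ C)(-23.1 V) = -1.72×10⁻⁷ J.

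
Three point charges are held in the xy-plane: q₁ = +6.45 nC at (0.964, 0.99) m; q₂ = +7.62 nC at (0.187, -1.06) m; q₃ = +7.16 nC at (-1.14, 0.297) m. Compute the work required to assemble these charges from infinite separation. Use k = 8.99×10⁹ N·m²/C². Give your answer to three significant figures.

The work to assemble the configuration equals its total potential energy, U = Σ kqᵢqⱼ/rᵢⱼ over all pairs.
Pair separations: r₁₂ = 2.19 m, r₁₃ = 2.22 m, r₂₃ = 1.90 m.
U = (2.02×10⁻⁷) + (1.87×10⁻⁷) + (2.58×10⁻⁷) = 6.47×10⁻⁷ J.

6.47×10⁻⁷ J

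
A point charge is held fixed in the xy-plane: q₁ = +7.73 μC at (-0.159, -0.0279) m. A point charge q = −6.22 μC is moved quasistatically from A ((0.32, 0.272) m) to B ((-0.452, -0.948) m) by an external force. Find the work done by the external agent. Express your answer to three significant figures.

For quasistatic motion the external work equals the change in potential energy: W_ext = qΔV = q(V_B − V_A).
At A: distance to the source charge is 0.565 m; V_A = kq₁/r = 1.23×10⁵ V.
At B: distance to the source charge is 0.966 m; V_B = kq₁/r = 7.20×10⁴ V.
ΔV = V_B − V_A = -5.10×10⁴ V.
W_ext = qΔV = (-6.22×10⁻⁶ C)(-5.10×10⁴ V) = 0.317 J.

0.317 J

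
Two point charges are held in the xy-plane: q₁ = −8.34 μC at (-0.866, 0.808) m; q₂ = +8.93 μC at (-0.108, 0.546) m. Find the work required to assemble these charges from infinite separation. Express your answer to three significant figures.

The assembly work is the sum of pairwise potential energies, U = Σ_{i<j} kqᵢqⱼ/rᵢⱼ.
Pair separations: r₁₂ = 0.802 m.
U = (-0.835) = -0.835 J.

-0.835 J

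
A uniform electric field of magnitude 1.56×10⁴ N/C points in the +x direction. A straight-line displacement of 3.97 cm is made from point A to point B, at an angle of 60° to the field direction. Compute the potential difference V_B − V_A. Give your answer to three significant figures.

-310 V

Only the component of displacement along E changes the potential: ΔV = −E·d·cosθ.
ΔV = −(1.56×10⁴ V/m)(0.0397 m)cos60° = -310 V.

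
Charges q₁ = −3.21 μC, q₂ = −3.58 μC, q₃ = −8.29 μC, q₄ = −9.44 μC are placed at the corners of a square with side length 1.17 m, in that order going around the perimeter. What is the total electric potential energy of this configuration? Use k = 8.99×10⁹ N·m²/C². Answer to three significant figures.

The assembly work is the sum of pairwise potential energies, U = Σ_{i<j} kqᵢqⱼ/rᵢⱼ.
The four side pairs have separation 1.17 m and the two diagonal pairs 1.65 m.
Summing all 6 pair terms gives U = 1.48 J.

1.48 J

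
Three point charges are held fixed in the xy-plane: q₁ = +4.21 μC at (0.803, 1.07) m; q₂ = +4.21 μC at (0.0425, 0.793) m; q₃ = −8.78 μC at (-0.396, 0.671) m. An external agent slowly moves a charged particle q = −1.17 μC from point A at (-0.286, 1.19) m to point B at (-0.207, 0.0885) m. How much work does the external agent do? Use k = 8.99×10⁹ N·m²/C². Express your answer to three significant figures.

0.0124 J

For quasistatic motion the external work equals the change in potential energy: W_ext = qΔV = q(V_B − V_A).
At A: distances to the source charges are 1.10 m, 0.515 m, 0.531 m; V_A = Σ kqᵢ/rᵢ = -4.08×10⁴ V.
At B: distances to the source charges are 1.41 m, 0.747 m, 0.612 m; V_B = Σ kqᵢ/rᵢ = -5.14×10⁴ V.
ΔV = V_B − V_A = -1.06×10⁴ V.
W_ext = qΔV = (-1.17×10⁻⁶ C)(-1.06×10⁴ V) = 0.0124 J.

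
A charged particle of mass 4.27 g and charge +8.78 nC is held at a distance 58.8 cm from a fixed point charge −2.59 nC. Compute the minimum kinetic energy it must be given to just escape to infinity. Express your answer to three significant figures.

3.48×10⁻⁷ J

To just escape, total mechanical energy must reach zero at infinity: ½mv²_min + U = 0, so ½mv²_min = −U = |kQq|/r.
|U| = |kQq|/r = (8.99×10⁹ N·m²/C²)(2.59×10⁻⁹)(8.78×10⁻⁹)/(0.588) = 3.48×10⁻⁷ J.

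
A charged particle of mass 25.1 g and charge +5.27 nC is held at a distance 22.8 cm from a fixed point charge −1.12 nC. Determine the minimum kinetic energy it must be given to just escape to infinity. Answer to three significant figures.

2.33×10⁻⁷ J

To just escape, total mechanical energy must reach zero at infinity: ½mv²_min + U = 0, so ½mv²_min = −U = |kQq|/r.
|U| = |kQq|/r = (8.99×10⁹ N·m²/C²)(1.12×10⁻⁹)(5.27×10⁻⁹)/(0.228) = 2.33×10⁻⁷ J.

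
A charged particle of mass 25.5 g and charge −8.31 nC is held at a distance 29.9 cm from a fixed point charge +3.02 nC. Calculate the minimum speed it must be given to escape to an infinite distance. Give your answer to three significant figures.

7.69×10⁻³ m/s

To just escape, total mechanical energy must reach zero at infinity: ½mv²_min + U = 0, so ½mv²_min = −U = |kQq|/r.
|U| = |kQq|/r = (8.99×10⁹ N·m²/C²)(3.02×10⁻⁹)(8.31×10⁻⁹)/(0.299) = 7.55×10⁻⁷ J.
v_min = √(2|U|/m) = √(2·7.55×10⁻⁷/0.0255) = 7.69×10⁻³ m/s.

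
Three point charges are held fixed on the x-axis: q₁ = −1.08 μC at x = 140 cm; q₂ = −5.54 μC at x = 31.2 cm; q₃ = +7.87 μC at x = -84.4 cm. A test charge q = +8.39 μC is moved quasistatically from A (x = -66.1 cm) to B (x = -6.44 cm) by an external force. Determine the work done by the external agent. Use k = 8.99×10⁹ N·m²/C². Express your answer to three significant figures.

-3.18 J

For quasistatic motion the external work equals the change in potential energy: W_ext = qΔV = q(V_B − V_A).
At A: distances to the source charges are 2.06 m, 0.973 m, 0.183 m; V_A = Σ kqᵢ/rᵢ = 3.31×10⁵ V.
At B: distances to the source charges are 1.46 m, 0.376 m, 0.780 m; V_B = Σ kqᵢ/rᵢ = -4.82×10⁴ V.
ΔV = V_B − V_A = -3.79×10⁵ V.
W_ext = qΔV = (8.39×10⁻⁶ C)(-3.79×10⁵ V) = -3.18 J.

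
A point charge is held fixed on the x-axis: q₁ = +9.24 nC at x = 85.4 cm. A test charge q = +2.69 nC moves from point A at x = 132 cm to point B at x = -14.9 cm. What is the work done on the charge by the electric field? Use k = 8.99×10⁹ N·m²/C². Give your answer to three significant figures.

The work done by the electric force is W_field = −ΔU = −q(V_B − V_A) = q(V_A − V_B).
At A: distance to the source charge is 0.466 m; V_A = kq₁/r = 178 V.
At B: distance to the source charge is 1.00 m; V_B = kq₁/r = 82.8 V.
ΔV = V_B − V_A = -95.4 V.
W_field = −qΔV = −(2.69×10⁻⁹ C)(-95.4 V) = 2.57×10⁻⁷ J.

2.57×10⁻⁷ J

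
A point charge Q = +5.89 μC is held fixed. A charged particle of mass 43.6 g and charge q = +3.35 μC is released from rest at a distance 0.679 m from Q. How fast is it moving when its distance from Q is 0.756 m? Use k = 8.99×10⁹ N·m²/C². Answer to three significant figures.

1.10 m/s

Only the electrostatic force acts, so mechanical energy is conserved: ½mv² = U₁ − U₂ = kQq(1/r₁ − 1/r₂).
U₁ − U₂ = (8.99×10⁹ N·m²/C²)(5.89×10⁻⁶ C)(3.35×10⁻⁶ C)(1/0.679 − 1/0.756) = 0.0266 J.
v = √(2·0.0266/0.0436) = 1.10 m/s.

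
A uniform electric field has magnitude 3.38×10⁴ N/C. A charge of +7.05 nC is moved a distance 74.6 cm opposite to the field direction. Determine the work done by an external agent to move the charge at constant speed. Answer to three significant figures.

The potential change for a displacement 74.6 cm opposite to the field direction is ΔV = +Ed = 2.52×10⁴ V.
W_ext = qΔV = 1.78×10⁻⁴ J.

1.78×10⁻⁴ J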